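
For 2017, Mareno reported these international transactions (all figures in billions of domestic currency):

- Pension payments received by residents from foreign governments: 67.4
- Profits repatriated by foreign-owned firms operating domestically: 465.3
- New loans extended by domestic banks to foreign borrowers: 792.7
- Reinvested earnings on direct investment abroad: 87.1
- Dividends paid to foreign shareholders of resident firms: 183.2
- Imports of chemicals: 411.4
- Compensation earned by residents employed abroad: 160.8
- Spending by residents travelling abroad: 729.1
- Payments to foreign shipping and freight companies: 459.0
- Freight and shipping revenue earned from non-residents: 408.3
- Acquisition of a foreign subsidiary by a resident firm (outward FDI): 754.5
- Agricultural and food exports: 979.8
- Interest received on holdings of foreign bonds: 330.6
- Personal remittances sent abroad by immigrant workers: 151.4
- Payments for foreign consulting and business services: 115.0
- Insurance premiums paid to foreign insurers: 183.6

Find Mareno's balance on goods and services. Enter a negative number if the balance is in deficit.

-510.0

Goods: -411.4 + 979.8 = 568.4
Services: -115.0 - 459.0 - 729.1 + 408.3 - 183.6 = -1078.4
Trade balance = 568.4 + (-1078.4) = -510.0
(Excluded from the trade balance — secondary income: pension payments received by residents from foreign governments 67.4, personal remittances sent abroad by immigrant workers 151.4; primary income: profits repatriated by foreign-owned firms operating domestically 465.3, reinvested earnings on direct investment abroad 87.1, dividends paid to foreign shareholders of resident firms 183.2, compensation earned by residents employed abroad 160.8, interest received on holdings of foreign bonds 330.6; financial account: new loans extended by domestic banks to foreign borrowers 792.7, acquisition of a foreign subsidiary by a resident firm (outward FDI) 754.5.)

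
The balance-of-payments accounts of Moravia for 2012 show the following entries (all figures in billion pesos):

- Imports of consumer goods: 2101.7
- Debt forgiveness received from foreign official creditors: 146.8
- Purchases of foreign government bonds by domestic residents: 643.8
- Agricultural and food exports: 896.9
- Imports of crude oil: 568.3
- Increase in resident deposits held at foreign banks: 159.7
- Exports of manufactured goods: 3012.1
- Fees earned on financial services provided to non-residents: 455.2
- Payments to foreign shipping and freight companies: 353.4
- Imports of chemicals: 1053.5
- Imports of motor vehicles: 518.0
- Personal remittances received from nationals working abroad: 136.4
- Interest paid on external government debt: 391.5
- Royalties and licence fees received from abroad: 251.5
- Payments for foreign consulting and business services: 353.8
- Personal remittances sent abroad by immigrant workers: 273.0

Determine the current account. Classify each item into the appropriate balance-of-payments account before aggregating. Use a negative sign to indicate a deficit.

-861.1

Goods: -2101.7 - 1053.5 + 896.9 - 568.3 - 518.0 + 3012.1 = -332.5
Services: 251.5 + 455.2 - 353.4 - 353.8 = -0.5
Primary income: -391.5
Secondary income: -273.0 + 136.4 = -136.6
Current account = (-332.5) + (-0.5) + (-391.5) + (-136.6) = -861.1
(Excluded from the current account — capital account: debt forgiveness received from foreign official creditors 146.8; financial account: purchases of foreign government bonds by domestic residents 643.8, increase in resident deposits held at foreign banks 159.7.)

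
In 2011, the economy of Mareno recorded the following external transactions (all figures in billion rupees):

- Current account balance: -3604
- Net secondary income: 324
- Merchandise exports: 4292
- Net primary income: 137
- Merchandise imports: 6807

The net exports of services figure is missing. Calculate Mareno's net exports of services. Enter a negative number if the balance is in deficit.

-1550

Current account = goods balance + services balance + net primary income + net secondary income
Sum of the known components = -2054
Net exports of services = CA - (known components) = -3604 - (-2054) = -1550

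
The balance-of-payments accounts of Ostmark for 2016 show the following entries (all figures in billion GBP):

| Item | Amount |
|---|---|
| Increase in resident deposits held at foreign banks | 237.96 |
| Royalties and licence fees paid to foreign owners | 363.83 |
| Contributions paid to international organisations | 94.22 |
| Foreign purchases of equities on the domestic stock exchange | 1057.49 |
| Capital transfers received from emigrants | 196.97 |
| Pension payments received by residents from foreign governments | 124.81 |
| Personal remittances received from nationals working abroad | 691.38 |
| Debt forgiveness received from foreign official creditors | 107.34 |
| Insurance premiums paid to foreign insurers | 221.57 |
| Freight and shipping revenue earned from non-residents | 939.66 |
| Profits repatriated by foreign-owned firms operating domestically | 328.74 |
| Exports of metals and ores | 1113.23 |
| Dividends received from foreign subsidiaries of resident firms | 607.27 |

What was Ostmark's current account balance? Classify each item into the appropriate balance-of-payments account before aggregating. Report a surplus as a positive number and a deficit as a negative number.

2467.99

Goods: 1113.23
Services: -363.83 + 939.66 - 221.57 = 354.26
Primary income: -328.74 + 607.27 = 278.53
Secondary income: -94.22 + 124.81 + 691.38 = 721.97
Current account = 1113.23 + 354.26 + 278.53 + 721.97 = 2467.99
(Excluded from the current account — financial account: increase in resident deposits held at foreign banks 237.96, foreign purchases of equities on the domestic stock exchange 1057.49; capital account: capital transfers received from emigrants 196.97, debt forgiveness received from foreign official creditors 107.34.)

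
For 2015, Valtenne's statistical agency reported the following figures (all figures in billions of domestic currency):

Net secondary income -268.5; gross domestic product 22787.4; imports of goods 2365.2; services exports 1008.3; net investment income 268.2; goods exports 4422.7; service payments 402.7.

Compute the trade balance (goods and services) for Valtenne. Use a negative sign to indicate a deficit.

Goods balance = 4422.7 - 2365.2 = 2057.5
Services balance = 1008.3 - 402.7 = 605.6
Trade balance (goods + services) = 2057.5 + 605.6 = 2663.1

2663.1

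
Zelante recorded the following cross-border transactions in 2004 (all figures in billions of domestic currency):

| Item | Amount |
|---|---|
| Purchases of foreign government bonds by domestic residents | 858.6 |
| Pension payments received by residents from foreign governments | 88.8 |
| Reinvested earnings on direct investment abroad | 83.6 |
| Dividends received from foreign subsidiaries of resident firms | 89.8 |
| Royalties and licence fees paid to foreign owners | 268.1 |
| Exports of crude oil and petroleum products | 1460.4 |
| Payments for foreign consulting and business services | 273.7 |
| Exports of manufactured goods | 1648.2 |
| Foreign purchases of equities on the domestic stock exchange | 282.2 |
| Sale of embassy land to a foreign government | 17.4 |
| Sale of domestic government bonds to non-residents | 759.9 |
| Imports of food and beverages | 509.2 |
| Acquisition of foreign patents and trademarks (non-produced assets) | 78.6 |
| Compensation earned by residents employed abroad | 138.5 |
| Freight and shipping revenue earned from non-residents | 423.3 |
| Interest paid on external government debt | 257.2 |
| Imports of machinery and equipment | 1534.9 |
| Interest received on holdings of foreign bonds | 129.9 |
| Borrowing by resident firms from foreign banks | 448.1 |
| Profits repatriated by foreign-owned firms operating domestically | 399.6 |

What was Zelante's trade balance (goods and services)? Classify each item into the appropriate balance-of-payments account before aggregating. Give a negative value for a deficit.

Goods: 1648.2 - 509.2 - 1534.9 + 1460.4 = 1064.5
Services: -273.7 - 268.1 + 423.3 = -118.5
Trade balance = 1064.5 + (-118.5) = 946.0
(Excluded from the trade balance — financial account: purchases of foreign government bonds by domestic residents 858.6, foreign purchases of equities on the domestic stock exchange 282.2, sale of domestic government bonds to non-residents 759.9, borrowing by resident firms from foreign banks 448.1; secondary income: pension payments received by residents from foreign governments 88.8; primary income: reinvested earnings on direct investment abroad 83.6, dividends received from foreign subsidiaries of resident firms 89.8, compensation earned by residents employed abroad 138.5, interest paid on external government debt 257.2, interest received on holdings of foreign bonds 129.9, profits repatriated by foreign-owned firms operating domestically 399.6; capital account: sale of embassy land to a foreign government 17.4, acquisition of foreign patents and trademarks (non-produced assets) 78.6.)

946.0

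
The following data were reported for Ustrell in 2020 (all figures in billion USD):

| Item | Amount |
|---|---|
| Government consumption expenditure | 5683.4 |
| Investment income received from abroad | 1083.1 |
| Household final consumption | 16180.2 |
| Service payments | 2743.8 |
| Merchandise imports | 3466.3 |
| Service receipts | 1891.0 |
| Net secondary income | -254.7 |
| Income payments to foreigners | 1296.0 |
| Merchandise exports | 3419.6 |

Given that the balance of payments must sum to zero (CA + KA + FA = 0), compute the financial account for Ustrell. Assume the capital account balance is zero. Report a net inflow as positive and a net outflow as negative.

Goods balance = 3419.6 - 3466.3 = -46.7
Services balance = 1891.0 - 2743.8 = -852.8
Trade balance (goods + services) = -46.7 + (-852.8) = -899.5
Net primary income = 1083.1 - 1296.0 = -212.9
Net secondary income = -254.7
Current account = -899.5 + (-212.9) + (-254.7) = -1367.1
Financial account = -(-1367.1) = 1367.1

1367.1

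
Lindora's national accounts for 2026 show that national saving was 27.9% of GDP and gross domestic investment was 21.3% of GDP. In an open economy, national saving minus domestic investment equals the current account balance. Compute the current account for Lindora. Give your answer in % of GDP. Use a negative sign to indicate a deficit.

6.6

S - I = CA (net lending to the rest of the world).
CA = S - I = 27.9 - 21.3 = 6.6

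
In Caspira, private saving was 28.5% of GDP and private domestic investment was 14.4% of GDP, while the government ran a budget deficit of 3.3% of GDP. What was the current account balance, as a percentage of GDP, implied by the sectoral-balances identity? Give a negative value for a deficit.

By the sectoral-balances identity, CA = (S_private - I) + (T - G).
Private balance = 28.5 - 14.4 = 14.1
Government balance (T - G) = -3.3
CA = 14.1 + (-3.3) = 10.8

10.8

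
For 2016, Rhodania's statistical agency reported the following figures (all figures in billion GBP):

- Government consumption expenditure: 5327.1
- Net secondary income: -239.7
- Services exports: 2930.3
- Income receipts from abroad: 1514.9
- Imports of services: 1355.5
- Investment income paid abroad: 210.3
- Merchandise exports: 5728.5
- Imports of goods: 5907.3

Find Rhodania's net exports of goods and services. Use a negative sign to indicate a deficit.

Goods balance = 5728.5 - 5907.3 = -178.8
Services balance = 2930.3 - 1355.5 = 1574.8
Trade balance (goods + services) = -178.8 + 1574.8 = 1396.0

1396.0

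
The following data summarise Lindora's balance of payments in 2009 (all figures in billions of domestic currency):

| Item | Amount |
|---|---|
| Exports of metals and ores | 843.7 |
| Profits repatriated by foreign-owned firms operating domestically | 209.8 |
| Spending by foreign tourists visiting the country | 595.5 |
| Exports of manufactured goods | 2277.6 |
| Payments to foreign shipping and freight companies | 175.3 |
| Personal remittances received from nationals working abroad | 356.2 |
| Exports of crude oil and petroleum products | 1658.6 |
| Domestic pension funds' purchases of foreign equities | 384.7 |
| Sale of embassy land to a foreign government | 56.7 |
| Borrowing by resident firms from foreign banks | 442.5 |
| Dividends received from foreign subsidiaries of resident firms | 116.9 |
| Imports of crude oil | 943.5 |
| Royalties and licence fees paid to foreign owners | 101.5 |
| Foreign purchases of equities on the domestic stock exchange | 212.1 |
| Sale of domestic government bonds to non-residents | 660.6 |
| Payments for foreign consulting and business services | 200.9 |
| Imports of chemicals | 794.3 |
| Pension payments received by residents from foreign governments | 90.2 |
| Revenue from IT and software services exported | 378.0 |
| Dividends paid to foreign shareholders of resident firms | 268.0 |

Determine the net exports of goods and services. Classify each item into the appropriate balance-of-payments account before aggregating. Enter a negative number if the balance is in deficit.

3537.9

Goods: 1658.6 - 794.3 + 2277.6 + 843.7 - 943.5 = 3042.1
Services: 595.5 - 175.3 - 200.9 - 101.5 + 378.0 = 495.8
Trade balance = 3042.1 + 495.8 = 3537.9
(Excluded from the trade balance — primary income: profits repatriated by foreign-owned firms operating domestically 209.8, dividends received from foreign subsidiaries of resident firms 116.9, dividends paid to foreign shareholders of resident firms 268.0; secondary income: personal remittances received from nationals working abroad 356.2, pension payments received by residents from foreign governments 90.2; financial account: domestic pension funds' purchases of foreign equities 384.7, borrowing by resident firms from foreign banks 442.5, foreign purchases of equities on the domestic stock exchange 212.1, sale of domestic government bonds to non-residents 660.6; capital account: sale of embassy land to a foreign government 56.7.)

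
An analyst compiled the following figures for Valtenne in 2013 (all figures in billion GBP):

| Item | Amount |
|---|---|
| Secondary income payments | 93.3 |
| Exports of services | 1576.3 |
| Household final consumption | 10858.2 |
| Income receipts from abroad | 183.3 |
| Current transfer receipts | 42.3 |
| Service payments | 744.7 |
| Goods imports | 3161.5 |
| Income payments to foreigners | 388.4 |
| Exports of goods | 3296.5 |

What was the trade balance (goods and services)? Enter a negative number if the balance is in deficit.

Goods balance = 3296.5 - 3161.5 = 135.0
Services balance = 1576.3 - 744.7 = 831.6
Trade balance (goods + services) = 135.0 + 831.6 = 966.6

966.6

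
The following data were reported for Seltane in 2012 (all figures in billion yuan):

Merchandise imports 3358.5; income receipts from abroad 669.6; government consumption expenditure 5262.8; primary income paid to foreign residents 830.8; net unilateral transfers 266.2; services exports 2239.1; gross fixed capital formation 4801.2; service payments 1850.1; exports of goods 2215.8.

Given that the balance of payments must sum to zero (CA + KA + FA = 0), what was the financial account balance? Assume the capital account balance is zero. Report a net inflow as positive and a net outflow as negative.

Goods balance = 2215.8 - 3358.5 = -1142.7
Services balance = 2239.1 - 1850.1 = 389.0
Trade balance (goods + services) = -1142.7 + 389.0 = -753.7
Net primary income = 669.6 - 830.8 = -161.2
Net secondary income = 266.2
Current account = -753.7 + (-161.2) + 266.2 = -648.7
Financial account = -(-648.7) = 648.7

648.7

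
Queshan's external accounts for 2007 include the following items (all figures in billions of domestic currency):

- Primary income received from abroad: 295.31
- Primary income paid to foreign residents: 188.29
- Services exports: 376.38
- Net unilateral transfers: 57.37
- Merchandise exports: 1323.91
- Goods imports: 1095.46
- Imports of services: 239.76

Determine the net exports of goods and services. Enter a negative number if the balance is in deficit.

Goods balance = 1323.91 - 1095.46 = 228.45
Services balance = 376.38 - 239.76 = 136.62
Trade balance (goods + services) = 228.45 + 136.62 = 365.07

365.07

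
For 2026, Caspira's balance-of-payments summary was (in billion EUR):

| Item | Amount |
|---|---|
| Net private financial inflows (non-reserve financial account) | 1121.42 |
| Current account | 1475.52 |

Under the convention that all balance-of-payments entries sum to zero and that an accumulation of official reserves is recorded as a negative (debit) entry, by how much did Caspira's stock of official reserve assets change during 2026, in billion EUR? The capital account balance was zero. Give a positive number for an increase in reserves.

Official reserve transactions balance = -(1475.52 + 1121.42) = -2596.94
An accumulation of reserves is recorded as a debit (negative entry), so the change in the stock of reserves is the negative of that balance.
Change in official reserves = -(-2596.94) = 2596.94

2596.94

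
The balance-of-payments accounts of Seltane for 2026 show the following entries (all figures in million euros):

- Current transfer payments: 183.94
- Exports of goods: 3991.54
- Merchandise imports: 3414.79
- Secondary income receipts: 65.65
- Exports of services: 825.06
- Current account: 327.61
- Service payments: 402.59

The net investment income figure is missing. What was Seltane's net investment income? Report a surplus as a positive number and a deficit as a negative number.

-553.32

Current account = goods balance + services balance + net primary income + net secondary income
Sum of the known components = 880.93
Net investment income = CA - (known components) = 327.61 - 880.93 = -553.32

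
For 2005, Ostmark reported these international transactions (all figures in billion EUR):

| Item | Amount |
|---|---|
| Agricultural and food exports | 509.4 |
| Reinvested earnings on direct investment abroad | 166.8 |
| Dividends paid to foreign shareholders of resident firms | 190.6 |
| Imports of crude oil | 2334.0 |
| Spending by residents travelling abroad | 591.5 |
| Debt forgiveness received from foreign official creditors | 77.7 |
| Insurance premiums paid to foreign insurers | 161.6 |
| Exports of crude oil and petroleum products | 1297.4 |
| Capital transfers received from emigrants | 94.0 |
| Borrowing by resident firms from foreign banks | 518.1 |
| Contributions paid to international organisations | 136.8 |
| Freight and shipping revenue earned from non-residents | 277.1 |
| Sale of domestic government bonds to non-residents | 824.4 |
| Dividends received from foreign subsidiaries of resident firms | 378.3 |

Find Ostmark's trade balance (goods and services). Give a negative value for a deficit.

-1003.2

Goods: -2334.0 + 1297.4 + 509.4 = -527.2
Services: 277.1 - 591.5 - 161.6 = -476.0
Trade balance = -527.2 + (-476.0) = -1003.2
(Excluded from the trade balance — primary income: reinvested earnings on direct investment abroad 166.8, dividends paid to foreign shareholders of resident firms 190.6, dividends received from foreign subsidiaries of resident firms 378.3; capital account: debt forgiveness received from foreign official creditors 77.7, capital transfers received from emigrants 94.0; financial account: borrowing by resident firms from foreign banks 518.1, sale of domestic government bonds to non-residents 824.4; secondary income: contributions paid to international organisations 136.8.)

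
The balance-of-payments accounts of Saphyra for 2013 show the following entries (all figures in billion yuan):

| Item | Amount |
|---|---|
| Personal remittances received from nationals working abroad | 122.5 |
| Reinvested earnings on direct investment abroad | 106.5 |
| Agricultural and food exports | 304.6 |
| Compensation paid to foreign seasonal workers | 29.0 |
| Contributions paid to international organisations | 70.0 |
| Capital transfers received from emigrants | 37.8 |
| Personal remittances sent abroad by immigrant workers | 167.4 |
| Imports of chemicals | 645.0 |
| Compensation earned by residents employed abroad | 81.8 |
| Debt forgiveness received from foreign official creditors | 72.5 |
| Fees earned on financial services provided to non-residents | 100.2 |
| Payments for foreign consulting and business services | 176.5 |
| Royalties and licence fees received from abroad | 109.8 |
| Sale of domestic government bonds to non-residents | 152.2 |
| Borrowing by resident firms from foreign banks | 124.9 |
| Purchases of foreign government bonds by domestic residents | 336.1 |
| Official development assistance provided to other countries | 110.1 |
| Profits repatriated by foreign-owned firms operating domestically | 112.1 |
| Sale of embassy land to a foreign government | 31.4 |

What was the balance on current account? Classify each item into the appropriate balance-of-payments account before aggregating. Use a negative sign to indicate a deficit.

Goods: -645.0 + 304.6 = -340.4
Services: 100.2 + 109.8 - 176.5 = 33.5
Primary income: -112.1 + 106.5 - 29.0 + 81.8 = 47.2
Secondary income: -110.1 - 70.0 - 167.4 + 122.5 = -225.0
Current account = (-340.4) + 33.5 + 47.2 + (-225.0) = -484.7
(Excluded from the current account — capital account: capital transfers received from emigrants 37.8, debt forgiveness received from foreign official creditors 72.5, sale of embassy land to a foreign government 31.4; financial account: sale of domestic government bonds to non-residents 152.2, borrowing by resident firms from foreign banks 124.9, purchases of foreign government bonds by domestic residents 336.1.)

-484.7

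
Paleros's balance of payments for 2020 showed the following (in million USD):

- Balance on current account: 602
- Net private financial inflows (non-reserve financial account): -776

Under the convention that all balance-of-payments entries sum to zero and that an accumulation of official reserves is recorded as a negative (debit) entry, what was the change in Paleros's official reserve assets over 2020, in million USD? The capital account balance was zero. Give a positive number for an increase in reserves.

Official reserve transactions balance = -(602 + (-776)) = 174
An accumulation of reserves is recorded as a debit (negative entry), so the change in the stock of reserves is the negative of that balance.
Change in official reserves = -(174) = -174

-174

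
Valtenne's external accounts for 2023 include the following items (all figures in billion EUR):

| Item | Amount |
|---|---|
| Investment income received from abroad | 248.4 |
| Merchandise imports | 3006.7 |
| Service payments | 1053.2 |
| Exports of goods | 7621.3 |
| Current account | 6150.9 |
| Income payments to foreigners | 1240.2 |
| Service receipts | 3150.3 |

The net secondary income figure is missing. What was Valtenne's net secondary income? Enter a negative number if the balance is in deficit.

431.0

Current account = goods balance + services balance + net primary income + net secondary income
Sum of the known components = 5719.9
Net secondary income = CA - (known components) = 6150.9 - 5719.9 = 431.0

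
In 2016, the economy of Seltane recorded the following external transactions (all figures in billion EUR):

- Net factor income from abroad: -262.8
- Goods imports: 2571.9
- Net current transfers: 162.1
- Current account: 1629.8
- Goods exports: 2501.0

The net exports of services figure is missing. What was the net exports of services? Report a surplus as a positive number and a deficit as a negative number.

1801.4

Current account = goods balance + services balance + net primary income + net secondary income
Sum of the known components = -171.6
Net exports of services = CA - (known components) = 1629.8 - (-171.6) = 1801.4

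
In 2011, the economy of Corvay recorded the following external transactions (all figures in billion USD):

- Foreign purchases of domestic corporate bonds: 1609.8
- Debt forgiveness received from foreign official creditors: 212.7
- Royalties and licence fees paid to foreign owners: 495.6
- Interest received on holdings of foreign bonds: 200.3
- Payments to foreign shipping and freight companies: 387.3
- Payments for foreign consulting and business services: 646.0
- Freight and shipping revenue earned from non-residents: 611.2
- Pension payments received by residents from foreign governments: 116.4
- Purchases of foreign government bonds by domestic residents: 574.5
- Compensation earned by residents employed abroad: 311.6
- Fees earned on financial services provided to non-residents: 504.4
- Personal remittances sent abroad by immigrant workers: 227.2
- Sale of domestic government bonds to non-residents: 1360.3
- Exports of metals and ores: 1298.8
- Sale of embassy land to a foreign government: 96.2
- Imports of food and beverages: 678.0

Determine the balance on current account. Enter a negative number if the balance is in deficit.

608.6

Goods: -678.0 + 1298.8 = 620.8
Services: -387.3 - 495.6 + 611.2 - 646.0 + 504.4 = -413.3
Primary income: 311.6 + 200.3 = 511.9
Secondary income: 116.4 - 227.2 = -110.8
Current account = 620.8 + (-413.3) + 511.9 + (-110.8) = 608.6
(Excluded from the current account — financial account: foreign purchases of domestic corporate bonds 1609.8, purchases of foreign government bonds by domestic residents 574.5, sale of domestic government bonds to non-residents 1360.3; capital account: debt forgiveness received from foreign official creditors 212.7, sale of embassy land to a foreign government 96.2.)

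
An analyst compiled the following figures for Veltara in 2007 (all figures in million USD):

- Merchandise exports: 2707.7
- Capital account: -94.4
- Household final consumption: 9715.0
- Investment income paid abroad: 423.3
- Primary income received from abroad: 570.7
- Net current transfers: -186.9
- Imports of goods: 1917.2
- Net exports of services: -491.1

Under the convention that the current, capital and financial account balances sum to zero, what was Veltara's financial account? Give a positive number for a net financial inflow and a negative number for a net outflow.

-165.5

Goods balance = 2707.7 - 1917.2 = 790.5
Services balance = -491.1
Trade balance (goods + services) = 790.5 + (-491.1) = 299.4
Net primary income = 570.7 - 423.3 = 147.4
Net secondary income = -186.9
Current account = 299.4 + 147.4 + (-186.9) = 259.9
Financial account = -(259.9 + (-94.4)) = -165.5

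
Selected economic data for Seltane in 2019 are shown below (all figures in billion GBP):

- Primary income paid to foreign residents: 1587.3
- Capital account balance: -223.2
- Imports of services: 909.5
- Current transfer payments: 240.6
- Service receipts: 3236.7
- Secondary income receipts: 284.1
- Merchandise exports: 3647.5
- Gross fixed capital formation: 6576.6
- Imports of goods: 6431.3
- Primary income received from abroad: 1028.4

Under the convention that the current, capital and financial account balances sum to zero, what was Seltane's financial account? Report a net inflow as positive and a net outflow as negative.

Goods balance = 3647.5 - 6431.3 = -2783.8
Services balance = 3236.7 - 909.5 = 2327.2
Trade balance (goods + services) = -2783.8 + 2327.2 = -456.6
Net primary income = 1028.4 - 1587.3 = -558.9
Net secondary income = 284.1 - 240.6 = 43.5
Current account = -456.6 + (-558.9) + 43.5 = -972.0
Financial account = -(-972.0 + (-223.2)) = 1195.2

1195.2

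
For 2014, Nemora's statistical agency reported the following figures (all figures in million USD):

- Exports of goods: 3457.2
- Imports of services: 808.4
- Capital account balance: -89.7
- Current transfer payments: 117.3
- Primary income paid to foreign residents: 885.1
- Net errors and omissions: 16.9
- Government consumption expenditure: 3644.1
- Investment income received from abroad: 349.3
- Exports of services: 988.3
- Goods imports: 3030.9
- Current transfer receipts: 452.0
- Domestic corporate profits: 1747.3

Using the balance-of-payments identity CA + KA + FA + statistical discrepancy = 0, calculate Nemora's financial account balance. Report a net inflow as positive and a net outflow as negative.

-332.3

Goods balance = 3457.2 - 3030.9 = 426.3
Services balance = 988.3 - 808.4 = 179.9
Trade balance (goods + services) = 426.3 + 179.9 = 606.2
Net primary income = 349.3 - 885.1 = -535.8
Net secondary income = 452.0 - 117.3 = 334.7
Current account = 606.2 + (-535.8) + 334.7 = 405.1
Financial account = -(405.1 + (-89.7) + 16.9) = -332.3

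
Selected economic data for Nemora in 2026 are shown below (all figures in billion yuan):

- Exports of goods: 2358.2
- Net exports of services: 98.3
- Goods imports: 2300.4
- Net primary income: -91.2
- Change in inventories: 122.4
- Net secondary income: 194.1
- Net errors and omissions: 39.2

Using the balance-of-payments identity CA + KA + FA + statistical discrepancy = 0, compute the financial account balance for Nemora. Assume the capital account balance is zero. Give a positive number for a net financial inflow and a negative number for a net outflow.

Goods balance = 2358.2 - 2300.4 = 57.8
Services balance = 98.3
Trade balance (goods + services) = 57.8 + 98.3 = 156.1
Net primary income = -91.2
Net secondary income = 194.1
Current account = 156.1 + (-91.2) + 194.1 = 259.0
Financial account = -(259.0 + 39.2) = -298.2

-298.2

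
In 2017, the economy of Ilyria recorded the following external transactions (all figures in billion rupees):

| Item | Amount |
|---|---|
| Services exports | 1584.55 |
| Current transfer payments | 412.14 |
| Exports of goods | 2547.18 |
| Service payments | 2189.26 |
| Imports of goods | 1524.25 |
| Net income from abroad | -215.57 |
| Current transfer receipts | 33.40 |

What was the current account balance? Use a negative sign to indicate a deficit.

-176.09

Goods balance = 2547.18 - 1524.25 = 1022.93
Services balance = 1584.55 - 2189.26 = -604.71
Trade balance (goods + services) = 1022.93 + (-604.71) = 418.22
Net primary income = -215.57
Net secondary income = 33.40 - 412.14 = -378.74
Current account = 418.22 + (-215.57) + (-378.74) = -176.09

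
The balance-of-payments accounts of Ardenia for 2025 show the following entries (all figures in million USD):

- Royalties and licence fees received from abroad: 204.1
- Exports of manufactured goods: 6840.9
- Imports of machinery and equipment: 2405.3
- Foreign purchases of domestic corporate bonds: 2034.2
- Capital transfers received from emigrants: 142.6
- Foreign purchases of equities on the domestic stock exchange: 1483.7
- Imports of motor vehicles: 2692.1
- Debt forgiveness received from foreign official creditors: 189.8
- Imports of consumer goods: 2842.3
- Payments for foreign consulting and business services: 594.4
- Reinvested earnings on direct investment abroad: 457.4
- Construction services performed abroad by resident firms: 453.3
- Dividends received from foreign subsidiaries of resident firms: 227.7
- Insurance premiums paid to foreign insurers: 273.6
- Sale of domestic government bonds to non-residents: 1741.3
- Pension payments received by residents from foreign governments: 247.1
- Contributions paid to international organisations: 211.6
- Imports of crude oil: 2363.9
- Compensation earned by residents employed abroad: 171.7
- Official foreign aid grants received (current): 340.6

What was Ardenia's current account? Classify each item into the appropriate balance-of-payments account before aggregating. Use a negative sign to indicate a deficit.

Goods: -2363.9 - 2692.1 - 2405.3 + 6840.9 - 2842.3 = -3462.7
Services: -273.6 + 204.1 - 594.4 + 453.3 = -210.6
Primary income: 457.4 + 227.7 + 171.7 = 856.8
Secondary income: 247.1 - 211.6 + 340.6 = 376.1
Current account = (-3462.7) + (-210.6) + 856.8 + 376.1 = -2440.4
(Excluded from the current account — financial account: foreign purchases of domestic corporate bonds 2034.2, foreign purchases of equities on the domestic stock exchange 1483.7, sale of domestic government bonds to non-residents 1741.3; capital account: capital transfers received from emigrants 142.6, debt forgiveness received from foreign official creditors 189.8.)

-2440.4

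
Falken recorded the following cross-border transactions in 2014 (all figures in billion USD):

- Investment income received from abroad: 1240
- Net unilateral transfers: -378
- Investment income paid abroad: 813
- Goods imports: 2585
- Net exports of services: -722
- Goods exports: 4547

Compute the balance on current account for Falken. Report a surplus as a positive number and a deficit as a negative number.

1289

Goods balance = 4547 - 2585 = 1962
Services balance = -722
Trade balance (goods + services) = 1962 + (-722) = 1240
Net primary income = 1240 - 813 = 427
Net secondary income = -378
Current account = 1240 + 427 + (-378) = 1289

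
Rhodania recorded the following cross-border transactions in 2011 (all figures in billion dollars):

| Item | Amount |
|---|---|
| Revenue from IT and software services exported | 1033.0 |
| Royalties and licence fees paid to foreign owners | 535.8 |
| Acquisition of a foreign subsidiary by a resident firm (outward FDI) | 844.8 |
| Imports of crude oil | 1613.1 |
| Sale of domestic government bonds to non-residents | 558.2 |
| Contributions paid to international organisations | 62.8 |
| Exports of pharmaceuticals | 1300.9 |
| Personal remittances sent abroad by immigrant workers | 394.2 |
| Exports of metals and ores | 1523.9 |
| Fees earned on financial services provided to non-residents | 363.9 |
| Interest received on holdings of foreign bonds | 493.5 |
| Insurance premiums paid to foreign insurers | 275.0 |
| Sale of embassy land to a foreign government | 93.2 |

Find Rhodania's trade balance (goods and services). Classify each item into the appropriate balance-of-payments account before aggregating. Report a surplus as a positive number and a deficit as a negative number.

1797.8

Goods: 1300.9 + 1523.9 - 1613.1 = 1211.7
Services: 1033.0 - 535.8 + 363.9 - 275.0 = 586.1
Trade balance = 1211.7 + 586.1 = 1797.8
(Excluded from the trade balance — financial account: acquisition of a foreign subsidiary by a resident firm (outward FDI) 844.8, sale of domestic government bonds to non-residents 558.2; secondary income: contributions paid to international organisations 62.8, personal remittances sent abroad by immigrant workers 394.2; primary income: interest received on holdings of foreign bonds 493.5; capital account: sale of embassy land to a foreign government 93.2.)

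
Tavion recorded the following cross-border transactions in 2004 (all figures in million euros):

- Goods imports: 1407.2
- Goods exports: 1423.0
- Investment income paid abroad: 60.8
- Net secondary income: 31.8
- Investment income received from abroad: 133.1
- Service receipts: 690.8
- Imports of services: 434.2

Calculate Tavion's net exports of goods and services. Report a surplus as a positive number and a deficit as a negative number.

Goods balance = 1423.0 - 1407.2 = 15.8
Services balance = 690.8 - 434.2 = 256.6
Trade balance (goods + services) = 15.8 + 256.6 = 272.4

272.4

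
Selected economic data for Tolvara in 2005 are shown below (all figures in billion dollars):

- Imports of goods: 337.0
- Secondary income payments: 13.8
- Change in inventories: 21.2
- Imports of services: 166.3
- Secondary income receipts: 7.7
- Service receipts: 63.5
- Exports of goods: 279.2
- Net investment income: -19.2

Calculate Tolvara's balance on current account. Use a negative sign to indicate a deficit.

-185.9

Goods balance = 279.2 - 337.0 = -57.8
Services balance = 63.5 - 166.3 = -102.8
Trade balance (goods + services) = -57.8 + (-102.8) = -160.6
Net primary income = -19.2
Net secondary income = 7.7 - 13.8 = -6.1
Current account = -160.6 + (-19.2) + (-6.1) = -185.9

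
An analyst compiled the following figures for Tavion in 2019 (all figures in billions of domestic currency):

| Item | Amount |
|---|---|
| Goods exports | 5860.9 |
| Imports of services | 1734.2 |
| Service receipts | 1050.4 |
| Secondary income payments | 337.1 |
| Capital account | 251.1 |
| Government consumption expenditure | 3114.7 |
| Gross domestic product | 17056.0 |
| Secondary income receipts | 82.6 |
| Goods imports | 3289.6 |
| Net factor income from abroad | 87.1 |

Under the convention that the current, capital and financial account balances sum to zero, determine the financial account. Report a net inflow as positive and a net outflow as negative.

Goods balance = 5860.9 - 3289.6 = 2571.3
Services balance = 1050.4 - 1734.2 = -683.8
Trade balance (goods + services) = 2571.3 + (-683.8) = 1887.5
Net primary income = 87.1
Net secondary income = 82.6 - 337.1 = -254.5
Current account = 1887.5 + 87.1 + (-254.5) = 1720.1
Financial account = -(1720.1 + 251.1) = -1971.2

-1971.2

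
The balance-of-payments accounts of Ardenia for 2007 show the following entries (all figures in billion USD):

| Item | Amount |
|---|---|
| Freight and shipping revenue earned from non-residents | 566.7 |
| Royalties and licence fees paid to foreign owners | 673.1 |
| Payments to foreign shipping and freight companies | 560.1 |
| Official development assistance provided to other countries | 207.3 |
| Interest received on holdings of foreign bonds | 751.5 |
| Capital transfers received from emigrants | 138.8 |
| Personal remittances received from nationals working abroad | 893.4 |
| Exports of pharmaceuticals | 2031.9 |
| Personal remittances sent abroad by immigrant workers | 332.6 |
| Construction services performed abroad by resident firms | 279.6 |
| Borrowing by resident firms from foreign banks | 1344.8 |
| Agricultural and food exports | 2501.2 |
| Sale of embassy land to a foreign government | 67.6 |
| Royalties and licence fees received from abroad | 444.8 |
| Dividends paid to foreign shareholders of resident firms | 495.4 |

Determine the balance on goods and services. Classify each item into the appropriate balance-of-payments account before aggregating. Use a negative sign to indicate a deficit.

Goods: 2501.2 + 2031.9 = 4533.1
Services: -560.1 - 673.1 + 444.8 + 566.7 + 279.6 = 57.9
Trade balance = 4533.1 + 57.9 = 4591.0
(Excluded from the trade balance — secondary income: official development assistance provided to other countries 207.3, personal remittances received from nationals working abroad 893.4, personal remittances sent abroad by immigrant workers 332.6; primary income: interest received on holdings of foreign bonds 751.5, dividends paid to foreign shareholders of resident firms 495.4; capital account: capital transfers received from emigrants 138.8, sale of embassy land to a foreign government 67.6; financial account: borrowing by resident firms from foreign banks 1344.8.)

4591.0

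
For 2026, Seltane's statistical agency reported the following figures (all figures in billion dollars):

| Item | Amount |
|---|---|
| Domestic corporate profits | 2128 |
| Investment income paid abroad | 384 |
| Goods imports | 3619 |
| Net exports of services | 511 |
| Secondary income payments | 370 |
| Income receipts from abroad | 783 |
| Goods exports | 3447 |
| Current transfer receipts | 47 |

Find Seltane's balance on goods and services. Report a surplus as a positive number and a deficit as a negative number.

339

Goods balance = 3447 - 3619 = -172
Services balance = 511
Trade balance (goods + services) = -172 + 511 = 339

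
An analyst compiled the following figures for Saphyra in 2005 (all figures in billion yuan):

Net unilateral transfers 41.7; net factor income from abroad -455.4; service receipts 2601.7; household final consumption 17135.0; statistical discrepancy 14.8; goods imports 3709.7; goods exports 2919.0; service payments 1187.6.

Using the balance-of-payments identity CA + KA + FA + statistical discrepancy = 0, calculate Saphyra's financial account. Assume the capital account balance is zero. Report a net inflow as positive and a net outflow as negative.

Goods balance = 2919.0 - 3709.7 = -790.7
Services balance = 2601.7 - 1187.6 = 1414.1
Trade balance (goods + services) = -790.7 + 1414.1 = 623.4
Net primary income = -455.4
Net secondary income = 41.7
Current account = 623.4 + (-455.4) + 41.7 = 209.7
Financial account = -(209.7 + 14.8) = -224.5

-224.5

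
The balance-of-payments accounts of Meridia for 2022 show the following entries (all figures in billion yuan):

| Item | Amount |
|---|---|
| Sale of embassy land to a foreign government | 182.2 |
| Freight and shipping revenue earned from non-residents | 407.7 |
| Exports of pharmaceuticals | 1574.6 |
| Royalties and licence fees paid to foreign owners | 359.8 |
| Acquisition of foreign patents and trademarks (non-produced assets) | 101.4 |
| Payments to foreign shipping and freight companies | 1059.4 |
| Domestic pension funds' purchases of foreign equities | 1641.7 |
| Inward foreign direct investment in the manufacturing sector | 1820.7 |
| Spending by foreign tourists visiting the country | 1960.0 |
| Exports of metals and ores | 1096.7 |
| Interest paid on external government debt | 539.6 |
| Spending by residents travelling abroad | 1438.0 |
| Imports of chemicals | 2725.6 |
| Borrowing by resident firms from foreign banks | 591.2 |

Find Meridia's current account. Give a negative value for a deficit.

Goods: -2725.6 + 1574.6 + 1096.7 = -54.3
Services: -1438.0 + 1960.0 + 407.7 - 1059.4 - 359.8 = -489.5
Primary income: -539.6
Current account = (-54.3) + (-489.5) + (-539.6) = -1083.4
(Excluded from the current account — capital account: sale of embassy land to a foreign government 182.2, acquisition of foreign patents and trademarks (non-produced assets) 101.4; financial account: domestic pension funds' purchases of foreign equities 1641.7, inward foreign direct investment in the manufacturing sector 1820.7, borrowing by resident firms from foreign banks 591.2.)

-1083.4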